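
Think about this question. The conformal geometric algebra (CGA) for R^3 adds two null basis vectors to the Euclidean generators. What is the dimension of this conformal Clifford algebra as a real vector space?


The conformal model of R^3 uses Cl(4,1): the 3 Euclidean generators plus two extra orthogonal generators e+ (e+^2 = +1) and e- (e-^2 = -1), from which the null vectors e0, einf are built.
Number of generators m = 3 + 2 = 5.
dim Cl(p,q) = 2^m = 2^5 = 32


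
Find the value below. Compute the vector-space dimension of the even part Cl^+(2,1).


Even subalgebra dimension = 2^(n-1)
n = 2 + 1 = 3
2^(3 - 1) = 2^2 = 4
Verification: sum of C(3,k) for even k = 1 + 3 = 4
Result = 4


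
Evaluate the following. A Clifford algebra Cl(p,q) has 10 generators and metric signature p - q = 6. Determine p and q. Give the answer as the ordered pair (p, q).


We need p + q = 10 and p - q = 6.
Adding: 2p = 10 + 6 = 16, so p = 8.
Then q = 10 - 8 = 2.
(p, q) = (8, 2)


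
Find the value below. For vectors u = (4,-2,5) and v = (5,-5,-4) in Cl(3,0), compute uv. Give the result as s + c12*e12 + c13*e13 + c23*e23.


In Cl(3,0): e_i^2 = 1, e_ie_j = -e_je_i for i != j.
Scalar part = u . v = 4*5 + (-2)*(-5) + 5*(-4)
= 20 + 10 + (-20) = 10
e12 coeff = 4*(-5) - (-2)*5 = -20 - (-10) = -10
e13 coeff = 4*(-4) - 5*5 = -16 - 25 = -41
e23 coeff = (-2)*(-4) - 5*(-5) = 8 - (-25) = 33
uv = 10 - 10*e12 - 41*e13 + 33*e23


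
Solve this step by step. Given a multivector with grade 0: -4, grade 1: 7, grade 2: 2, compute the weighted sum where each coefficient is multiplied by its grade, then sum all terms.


Grade-weighted sum = sum of grade_k * coefficient_k
0*(-4) = 0
1*7 = 7
2*2 = 4
Total = 0 + 7 + 4 = 11


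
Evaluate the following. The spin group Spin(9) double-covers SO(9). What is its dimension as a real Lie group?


Spin(n) double-covers SO(n); both have Lie algebra so(n) of dimension n(n-1)/2.
n = 9
n(n-1) = 9 * 8 = 72
dim Spin(9) = 72/2 = 36


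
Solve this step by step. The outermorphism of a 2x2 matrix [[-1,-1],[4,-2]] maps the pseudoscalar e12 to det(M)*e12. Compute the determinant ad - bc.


The outermorphism of a linear map f sends e1^e2 to f(e1)^f(e2).
f(e1) = -1*e1 + 4*e2
f(e2) = -1*e1 - 2*e2
f(e1) ^ f(e2) = (-1*e1 + 4*e2) ^ (-1*e1 - 2*e2)
= (-1)*(-2)*e12 + 4*(-1)*e21
= (2 - (-4))*e12
= 6*e12
Coefficient = 6


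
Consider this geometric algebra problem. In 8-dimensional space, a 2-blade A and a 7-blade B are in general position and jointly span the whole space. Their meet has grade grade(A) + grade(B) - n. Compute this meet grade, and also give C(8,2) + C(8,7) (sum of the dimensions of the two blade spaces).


Meet grade = grade(A) + grade(B) - n
= 2 + 7 - 8 = 1
C(8,2) = 28
C(8,7) = 8
dim_A + dim_B = 28 + 8 = 36


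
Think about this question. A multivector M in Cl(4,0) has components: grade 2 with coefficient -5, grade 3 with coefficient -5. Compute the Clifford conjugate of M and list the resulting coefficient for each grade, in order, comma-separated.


Clifford conjugate sign for grade k: (-1)^(k(k+1)/2)
Grade 2: (-1)^(2*3/2) = (-1)^3 = -1, coeff -5 -> 5
Grade 3: (-1)^(3*4/2) = (-1)^6 = 1, coeff -5 -> -5
Conjugated coefficients: 5, -5


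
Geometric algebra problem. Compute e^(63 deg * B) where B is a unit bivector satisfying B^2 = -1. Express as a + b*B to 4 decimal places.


For a unit bivector B with B^2 = -1, the exponential series gives
e^(theta*B) = cos(theta) + sin(theta)*B (the GA analogue of Euler's formula).
theta = 63 degrees = 1.099557 rad
cos(63 deg) = 0.4540
sin(63 deg) = 0.8910
exp(theta*B) = 0.4540 + 0.8910*B


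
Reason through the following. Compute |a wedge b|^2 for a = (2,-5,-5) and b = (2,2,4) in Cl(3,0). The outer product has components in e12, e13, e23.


a wedge b = (a1*b2 - a2*b1)*e12 + (a1*b3 - a3*b1)*e13 + (a2*b3 - a3*b2)*e23
e12 coeff: 2*2 - (-5)*2 = 4 - (-10) = 14
e13 coeff: 2*4 - (-5)*2 = 8 - (-10) = 18
e23 coeff: (-5)*4 - (-5)*2 = -20 - (-10) = -10
|a wedge b|^2 = 14^2 + 18^2 + (-10)^2
= 196 + 324 + 100
= 620


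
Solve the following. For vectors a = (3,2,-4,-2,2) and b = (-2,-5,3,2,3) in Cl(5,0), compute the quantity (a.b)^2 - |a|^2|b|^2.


a . b = 3*(-2) + 2*(-5) + (-4)*3 + (-2)*2 + 2*3
= -6 + (-10) + (-12) + (-4) + 6 = -26
|a|^2 = 3^2 + 2^2 + (-4)^2 + (-2)^2 + 2^2 = 37
|b|^2 = (-2)^2 + (-5)^2 + 3^2 + 2^2 + 3^2 = 51
(a.b)^2 = (-26)^2 = 676
|a|^2 * |b|^2 = 37 * 51 = 1887
Result = 676 - 1887 = -1211


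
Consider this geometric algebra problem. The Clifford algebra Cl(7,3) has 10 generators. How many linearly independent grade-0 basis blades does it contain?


Number of grade-k basis blades in Cl(p,q) with n = p + q is C(n, k).
n = 7 + 3 = 10
C(10, 0) = 10! / (0! * 10!)
= 3628800 / (1 * 3628800)
= 1


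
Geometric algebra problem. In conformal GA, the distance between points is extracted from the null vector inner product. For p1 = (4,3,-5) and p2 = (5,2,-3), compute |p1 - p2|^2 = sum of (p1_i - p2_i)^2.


p1 - p2 = (-1, 1, -2)
|p1 - p2|^2 = (-1)^2 + 1^2 + (-2)^2
= 1 + 1 + 4
= 6


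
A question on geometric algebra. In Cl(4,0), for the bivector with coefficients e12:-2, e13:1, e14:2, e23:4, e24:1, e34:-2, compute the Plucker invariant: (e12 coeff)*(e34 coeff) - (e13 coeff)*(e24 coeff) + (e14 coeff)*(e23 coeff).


Plucker relation: af - be + cd
a*f = (-2)*(-2) = 4
b*e = 1*1 = 1
c*d = 2*4 = 8
af - be + cd = 4 - 1 + 8
= 11


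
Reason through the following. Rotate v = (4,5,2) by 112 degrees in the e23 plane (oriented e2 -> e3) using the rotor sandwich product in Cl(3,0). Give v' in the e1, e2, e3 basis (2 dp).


Rotor R = cos(56deg) - sin(56deg)*e23
Rotation angle theta = 2 * 56 = 112 degrees in the e23 plane (e2 -> e3).
The component perpendicular to the plane (e1) is invariant: v'_1 = v1 = 4.00
cos(112deg) = -0.3746, sin(112deg) = 0.9272
v'_2 = v2*cos(theta) - v3*sin(theta) = 5*(-0.3746) - 2*0.9272 = -3.73
v'_3 = v2*sin(theta) + v3*cos(theta) = 5*0.9272 + 2*(-0.3746) = 3.89
v' = 4.00*e1 - 3.73*e2 + 3.89*e3


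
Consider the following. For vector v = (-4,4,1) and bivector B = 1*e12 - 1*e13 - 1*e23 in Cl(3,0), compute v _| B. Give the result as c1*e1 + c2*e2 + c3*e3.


Left contraction v _| B = <vB>_1 (grade-1 part of the geometric product vB).
Using e1_|e12 = e2, e2_|e12 = -e1, e1_|e13 = e3, e3_|e13 = -e1, e2_|e23 = e3, e3_|e23 = -e2:
e1 coeff: -v2*b12 - v3*b13 = -(4)*(1) - (1)*(-1) = -3
e2 coeff: v1*b12 - v3*b23 = (-4)*(1) - (1)*(-1) = -3
e3 coeff: v1*b13 + v2*b23 = (-4)*(-1) + (4)*(-1) = 0
v _| B = -3*e1 - 3*e2 + 0*e3


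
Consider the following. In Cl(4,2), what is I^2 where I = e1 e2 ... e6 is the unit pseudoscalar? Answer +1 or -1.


The pseudoscalar I = e1...e_n (product of all n generators) of Cl(p,q) satisfies I^2 = (-1)^(q + n(n-1)/2).
p = 4, q = 2, n = p + q = 6
n(n-1)/2 = 6 * 5 / 2 = 15
Exponent = q + n(n-1)/2 = 2 + 15 = 17
I^2 = (-1)^17 = -1


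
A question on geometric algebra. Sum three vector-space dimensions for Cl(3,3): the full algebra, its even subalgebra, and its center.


n = 3 + 3 = 6
Total dim = 2^6 = 64
Even subalgebra dim = 2^5 = 32
n is even, so center dim = 1
Sum = 64 + 32 + 1 = 97


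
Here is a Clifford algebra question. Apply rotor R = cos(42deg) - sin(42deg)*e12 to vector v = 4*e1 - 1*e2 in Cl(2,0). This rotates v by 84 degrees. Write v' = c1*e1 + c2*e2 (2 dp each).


Rotor R = cos(42deg) - sin(42deg)*e12
Rotation angle theta = 2 * 42 = 84 degrees
v' = R*v*~R rotates v by theta.
cos(84deg) = 0.1045, sin(84deg) = 0.9945
v'_1 = 4*cos(84deg) - (-1)*sin(84deg)
= 4*0.1045 - (-1)*0.9945
= 1.41
v'_2 = 4*sin(84deg) + (-1)*cos(84deg)
= 4*0.9945 + (-1)*0.1045
= 3.87
v' = 1.41*e1 + 3.87*e2


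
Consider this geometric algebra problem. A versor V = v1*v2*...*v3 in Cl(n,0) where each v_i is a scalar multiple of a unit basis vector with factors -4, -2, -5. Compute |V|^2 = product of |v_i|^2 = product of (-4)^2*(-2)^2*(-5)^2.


Each vector v_i has |v_i|^2 = s_i^2
Squared scales: (-4)^2 = 16, (-2)^2 = 4, (-5)^2 = 25
|V|^2 = 16 * 4 * 25
= 1600


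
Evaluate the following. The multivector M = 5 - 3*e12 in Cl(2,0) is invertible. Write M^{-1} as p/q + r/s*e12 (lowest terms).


M = 5 - 3*e12, where e12^2 = -1.
Since M commutes with its reverse ~M = a - b*e12, M * ~M = a^2 - b^2*e12^2 = a^2 + b^2.
So M^{-1} = ~M / (a^2 + b^2) = (a - b*e12)/(a^2 + b^2).
a^2 + b^2 = 25 + 9 = 34
Scalar part = 5/34 = 5/34
Bivector coeff = 3/34 = 3/34
M^{-1} = 5/34 + 3/34*e12


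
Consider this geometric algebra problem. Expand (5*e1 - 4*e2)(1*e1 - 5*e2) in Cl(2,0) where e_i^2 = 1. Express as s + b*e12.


Expand: (5*e1 - 4*e2)(1*e1 - 5*e2)
= 5*1*e1e1 + 5*(-5)*e1e2 + (-4)*1*e2e1 + (-4)*(-5)*e2e2
Using e1^2 = e2^2 = 1, e2e1 = -e1e2:
Scalar part s = 5*1 + (-4)*(-5) = 5 + 20 = 25
Bivector part b = 5*(-5) - (-4)*1 = -25 - (-4) = -21
uv = 25 - 21*e12


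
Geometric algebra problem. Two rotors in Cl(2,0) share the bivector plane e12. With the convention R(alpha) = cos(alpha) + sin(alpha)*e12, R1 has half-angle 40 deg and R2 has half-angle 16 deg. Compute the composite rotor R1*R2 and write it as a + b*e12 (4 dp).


Same-plane rotors commute and their half-angles add:
R1*R2 = cos(a1 + a2) + sin(a1 + a2)*e12.
a1 + a2 = 40 + 16 = 56 deg
cos(56 deg) = 0.5592
sin(56 deg) = 0.8290
R1*R2 = 0.5592 + 0.8290*e12


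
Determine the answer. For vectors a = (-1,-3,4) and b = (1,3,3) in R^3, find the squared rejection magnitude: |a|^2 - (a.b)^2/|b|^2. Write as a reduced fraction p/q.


|a|^2 = (-1)^2 + (-3)^2 + 4^2 = 26
|b|^2 = 1^2 + 3^2 + 3^2 = 19
a . b = (-1)*1 + (-3)*3 + 4*3 = 2
(a.b)^2 = 2^2 = 4
|rej|^2 = 26 - 4/19
= (494 - 4)/19
= 490/19
In lowest terms: 490/19


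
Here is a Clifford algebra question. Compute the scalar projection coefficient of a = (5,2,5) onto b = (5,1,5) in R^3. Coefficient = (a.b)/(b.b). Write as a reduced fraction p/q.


Projection coefficient = (a . b) / (b . b)
a . b = 5*5 + 2*1 + 5*5
= 25 + 2 + 25 = 52
b . b = 5^2 + 1^2 + 5^2
= 25 + 1 + 25 = 51
Coefficient = 52/51
In lowest terms: 52/51


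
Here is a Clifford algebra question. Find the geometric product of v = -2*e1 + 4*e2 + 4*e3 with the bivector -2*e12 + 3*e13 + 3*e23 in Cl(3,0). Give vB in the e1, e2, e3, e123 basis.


vB has grade-1 (vector) and grade-3 (trivector) parts: vB = (v _| B) + (v ^ B).
Vector part <vB>_1:
  e1: -v2*b12 - v3*b13 = -(4)*(-2) - (4)*(3) = -4
  e2: v1*b12 - v3*b23 = (-2)*(-2) - (4)*(3) = -8
  e3: v1*b13 + v2*b23 = (-2)*(3) + (4)*(3) = 6
Trivector part <vB>_3:
  e123: v1*b23 - v2*b13 + v3*b12 = (-2)*(3) - (4)*(3) + (4)*(-2) = -26
vB = -4*e1 - 8*e2 + 6*e3 - 26*e123


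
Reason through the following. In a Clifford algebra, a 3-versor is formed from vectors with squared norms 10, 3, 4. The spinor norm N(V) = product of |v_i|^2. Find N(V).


Spinor norm N(V) = |v1|^2 * |v2|^2 * ... * |v3|^2
= 10 * 3 * 4
Running product: 10, 30, 120
N(V) = 120


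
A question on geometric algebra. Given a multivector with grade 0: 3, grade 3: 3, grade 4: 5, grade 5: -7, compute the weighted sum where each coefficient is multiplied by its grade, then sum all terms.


Grade-weighted sum = sum of grade_k * coefficient_k
0*3 = 0
3*3 = 9
4*5 = 20
5*(-7) = -35
Total = 0 + 9 + 20 + (-35) = -6


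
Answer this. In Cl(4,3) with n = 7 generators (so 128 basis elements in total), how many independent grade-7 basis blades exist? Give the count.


Number of grade-k basis blades in Cl(p,q) with n = p + q is C(n, k).
n = 4 + 3 = 7
C(7, 7) = 7! / (7! * 0!)
= 5040 / (5040 * 1)
= 1


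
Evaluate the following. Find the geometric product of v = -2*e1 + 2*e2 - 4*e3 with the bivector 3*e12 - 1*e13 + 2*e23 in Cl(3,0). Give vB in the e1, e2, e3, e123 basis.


vB has grade-1 (vector) and grade-3 (trivector) parts: vB = (v _| B) + (v ^ B).
Vector part <vB>_1:
  e1: -v2*b12 - v3*b13 = -(2)*(3) - (-4)*(-1) = -10
  e2: v1*b12 - v3*b23 = (-2)*(3) - (-4)*(2) = 2
  e3: v1*b13 + v2*b23 = (-2)*(-1) + (2)*(2) = 6
Trivector part <vB>_3:
  e123: v1*b23 - v2*b13 + v3*b12 = (-2)*(2) - (2)*(-1) + (-4)*(3) = -14
vB = -10*e1 + 2*e2 + 6*e3 - 14*e123


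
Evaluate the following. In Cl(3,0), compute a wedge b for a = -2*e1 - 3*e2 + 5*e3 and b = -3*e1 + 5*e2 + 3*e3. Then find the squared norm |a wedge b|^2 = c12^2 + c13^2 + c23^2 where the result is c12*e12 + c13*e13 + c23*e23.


a wedge b = (a1*b2 - a2*b1)*e12 + (a1*b3 - a3*b1)*e13 + (a2*b3 - a3*b2)*e23
e12 coeff: (-2)*5 - (-3)*(-3) = -10 - 9 = -19
e13 coeff: (-2)*3 - 5*(-3) = -6 - (-15) = 9
e23 coeff: (-3)*3 - 5*5 = -9 - 25 = -34
|a wedge b|^2 = (-19)^2 + 9^2 + (-34)^2
= 361 + 81 + 1156
= 1598


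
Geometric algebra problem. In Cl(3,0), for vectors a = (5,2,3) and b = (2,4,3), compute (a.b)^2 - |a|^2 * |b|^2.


a . b = 5*2 + 2*4 + 3*3
= 10 + 8 + 9 = 27
|a|^2 = 5^2 + 2^2 + 3^2 = 38
|b|^2 = 2^2 + 4^2 + 3^2 = 29
(a.b)^2 = 27^2 = 729
|a|^2 * |b|^2 = 38 * 29 = 1102
Result = 729 - 1102 = -373


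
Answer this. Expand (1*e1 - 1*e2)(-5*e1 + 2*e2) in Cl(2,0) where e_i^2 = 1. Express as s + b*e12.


Expand: (1*e1 - 1*e2)(-5*e1 + 2*e2)
= 1*(-5)*e1e1 + 1*2*e1e2 + (-1)*(-5)*e2e1 + (-1)*2*e2e2
Using e1^2 = e2^2 = 1, e2e1 = -e1e2:
Scalar part s = 1*(-5) + (-1)*2 = -5 + (-2) = -7
Bivector part b = 1*2 - (-1)*(-5) = 2 - 5 = -3
uv = -7 - 3*e12


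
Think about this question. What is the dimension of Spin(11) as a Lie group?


Spin(n) double-covers SO(n); both have Lie algebra so(n) of dimension n(n-1)/2.
n = 11
n(n-1) = 11 * 10 = 110
dim Spin(11) = 110/2 = 55


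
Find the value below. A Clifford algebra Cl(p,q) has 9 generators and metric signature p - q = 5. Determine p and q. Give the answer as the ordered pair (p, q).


We need p + q = 9 and p - q = 5.
Adding: 2p = 9 + 5 = 14, so p = 7.
Then q = 9 - 7 = 2.
(p, q) = (7, 2)


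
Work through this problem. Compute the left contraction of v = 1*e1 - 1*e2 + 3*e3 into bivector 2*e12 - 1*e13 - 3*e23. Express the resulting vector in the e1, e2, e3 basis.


Left contraction v _| B = <vB>_1 (grade-1 part of the geometric product vB).
Using e1_|e12 = e2, e2_|e12 = -e1, e1_|e13 = e3, e3_|e13 = -e1, e2_|e23 = e3, e3_|e23 = -e2:
e1 coeff: -v2*b12 - v3*b13 = -(-1)*(2) - (3)*(-1) = 5
e2 coeff: v1*b12 - v3*b23 = (1)*(2) - (3)*(-3) = 11
e3 coeff: v1*b13 + v2*b23 = (1)*(-1) + (-1)*(-3) = 2
v _| B = 5*e1 + 11*e2 + 2*e3


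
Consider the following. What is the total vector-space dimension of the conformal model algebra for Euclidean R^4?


The conformal model of R^4 uses Cl(5,1): the 4 Euclidean generators plus two extra orthogonal generators e+ (e+^2 = +1) and e- (e-^2 = -1), from which the null vectors e0, einf are built.
Number of generators m = 4 + 2 = 6.
dim Cl(p,q) = 2^m = 2^6 = 64


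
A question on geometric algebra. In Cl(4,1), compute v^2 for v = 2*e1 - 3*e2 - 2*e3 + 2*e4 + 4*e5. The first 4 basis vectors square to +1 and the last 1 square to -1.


v^2 = sum of c_i^2 * e_i^2
Positive signature terms (e_i^2 = +1): 2^2 + (-3)^2 + (-2)^2 + 2^2 = 21
Negative signature terms (e_j^2 = -1): 4^2 = 16
v^2 = 21 - 16 = 5


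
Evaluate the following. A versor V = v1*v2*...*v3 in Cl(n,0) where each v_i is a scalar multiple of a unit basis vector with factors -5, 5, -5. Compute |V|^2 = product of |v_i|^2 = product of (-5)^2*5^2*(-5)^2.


Each vector v_i has |v_i|^2 = s_i^2
Squared scales: (-5)^2 = 25, 5^2 = 25, (-5)^2 = 25
|V|^2 = 25 * 25 * 25
= 15625


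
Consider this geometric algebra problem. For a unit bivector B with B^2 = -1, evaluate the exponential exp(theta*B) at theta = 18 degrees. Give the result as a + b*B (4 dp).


For a unit bivector B with B^2 = -1, the exponential series gives
e^(theta*B) = cos(theta) + sin(theta)*B (the GA analogue of Euler's formula).
theta = 18 degrees = 0.314159 rad
cos(18 deg) = 0.9511
sin(18 deg) = 0.3090
exp(theta*B) = 0.9511 + 0.3090*B


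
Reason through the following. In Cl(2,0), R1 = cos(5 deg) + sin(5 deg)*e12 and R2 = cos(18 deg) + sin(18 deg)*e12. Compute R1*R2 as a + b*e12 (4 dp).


Same-plane rotors commute and their half-angles add:
R1*R2 = cos(a1 + a2) + sin(a1 + a2)*e12.
a1 + a2 = 5 + 18 = 23 deg
cos(23 deg) = 0.9205
sin(23 deg) = 0.3907
R1*R2 = 0.9205 + 0.3907*e12


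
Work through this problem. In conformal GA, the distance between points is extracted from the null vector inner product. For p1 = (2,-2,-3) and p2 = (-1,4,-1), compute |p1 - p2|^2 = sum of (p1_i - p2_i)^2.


p1 - p2 = (3, -6, -2)
|p1 - p2|^2 = 3^2 + (-6)^2 + (-2)^2
= 9 + 36 + 4
= 49


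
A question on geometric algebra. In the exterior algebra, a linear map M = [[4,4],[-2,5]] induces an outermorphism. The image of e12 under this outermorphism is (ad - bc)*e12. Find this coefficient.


The outermorphism of a linear map f sends e1^e2 to f(e1)^f(e2).
f(e1) = 4*e1 - 2*e2
f(e2) = 4*e1 + 5*e2
f(e1) ^ f(e2) = (4*e1 - 2*e2) ^ (4*e1 + 5*e2)
= 4*5*e12 + (-2)*4*e21
= (20 - (-8))*e12
= 28*e12
Coefficient = 28


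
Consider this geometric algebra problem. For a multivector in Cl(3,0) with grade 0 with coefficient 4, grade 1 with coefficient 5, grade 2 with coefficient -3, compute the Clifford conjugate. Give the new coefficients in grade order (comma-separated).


Clifford conjugate sign for grade k: (-1)^(k(k+1)/2)
Grade 0: (-1)^(0*1/2) = (-1)^0 = 1, coeff 4 -> 4
Grade 1: (-1)^(1*2/2) = (-1)^1 = -1, coeff 5 -> -5
Grade 2: (-1)^(2*3/2) = (-1)^3 = -1, coeff -3 -> 3
Conjugated coefficients: 4, -5, 3


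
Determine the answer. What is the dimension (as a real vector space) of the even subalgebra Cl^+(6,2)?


Even subalgebra dimension = 2^(n-1)
n = 6 + 2 = 8
2^(8 - 1) = 2^7 = 128
Verification: sum of C(8,k) for even k = 1 + 28 + 70 + 28 + 1 = 128
Result = 128


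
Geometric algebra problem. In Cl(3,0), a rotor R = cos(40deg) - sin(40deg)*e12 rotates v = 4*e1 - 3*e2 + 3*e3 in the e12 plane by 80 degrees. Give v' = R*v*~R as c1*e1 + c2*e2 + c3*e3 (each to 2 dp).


Rotor R = cos(40deg) - sin(40deg)*e12
Rotation angle theta = 2 * 40 = 80 degrees in the e12 plane (e1 -> e2).
The component perpendicular to the plane (e3) is invariant: v'_3 = v3 = 3.00
cos(80deg) = 0.1736, sin(80deg) = 0.9848
v'_1 = v1*cos(theta) - v2*sin(theta) = 4*0.1736 - (-3)*0.9848 = 3.65
v'_2 = v1*sin(theta) + v2*cos(theta) = 4*0.9848 + (-3)*0.1736 = 3.42
v' = 3.65*e1 + 3.42*e2 + 3.00*e3


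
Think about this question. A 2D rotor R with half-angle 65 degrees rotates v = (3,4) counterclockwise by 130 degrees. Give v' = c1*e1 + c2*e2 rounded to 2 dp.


Rotor R = cos(65deg) - sin(65deg)*e12
Rotation angle theta = 2 * 65 = 130 degrees
v' = R*v*~R rotates v by theta.
cos(130deg) = -0.6428, sin(130deg) = 0.7660
v'_1 = 3*cos(130deg) - 4*sin(130deg)
= 3*(-0.6428) - 4*0.7660
= -4.99
v'_2 = 3*sin(130deg) + 4*cos(130deg)
= 3*0.7660 + 4*(-0.6428)
= -0.27
v' = -4.99*e1 - 0.27*e2


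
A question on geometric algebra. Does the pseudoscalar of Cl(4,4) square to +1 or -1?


The pseudoscalar I = e1...e_n (product of all n generators) of Cl(p,q) satisfies I^2 = (-1)^(q + n(n-1)/2).
p = 4, q = 4, n = p + q = 8
n(n-1)/2 = 8 * 7 / 2 = 28
Exponent = q + n(n-1)/2 = 4 + 28 = 32
I^2 = (-1)^32 = +1


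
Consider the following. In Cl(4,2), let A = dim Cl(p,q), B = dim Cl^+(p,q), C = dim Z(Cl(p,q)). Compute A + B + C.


n = 4 + 2 = 6
Total dim = 2^6 = 64
Even subalgebra dim = 2^5 = 32
n is even, so center dim = 1
Sum = 64 + 32 + 1 = 97


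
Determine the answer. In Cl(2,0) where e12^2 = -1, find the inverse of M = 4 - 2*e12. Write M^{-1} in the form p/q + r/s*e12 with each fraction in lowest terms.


M = 4 - 2*e12, where e12^2 = -1.
Since M commutes with its reverse ~M = a - b*e12, M * ~M = a^2 - b^2*e12^2 = a^2 + b^2.
So M^{-1} = ~M / (a^2 + b^2) = (a - b*e12)/(a^2 + b^2).
a^2 + b^2 = 16 + 4 = 20
Scalar part = 4/20 = 1/5
Bivector coeff = 2/20 = 1/10
M^{-1} = 1/5 + 1/10*e12


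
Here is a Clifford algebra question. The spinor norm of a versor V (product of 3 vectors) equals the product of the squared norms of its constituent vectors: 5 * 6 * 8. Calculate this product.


Spinor norm N(V) = |v1|^2 * |v2|^2 * ... * |v3|^2
= 5 * 6 * 8
Running product: 5, 30, 240
N(V) = 240


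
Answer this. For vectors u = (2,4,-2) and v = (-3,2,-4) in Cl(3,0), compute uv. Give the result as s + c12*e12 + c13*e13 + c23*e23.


In Cl(3,0): e_i^2 = 1, e_ie_j = -e_je_i for i != j.
Scalar part = u . v = 2*(-3) + 4*2 + (-2)*(-4)
= -6 + 8 + 8 = 10
e12 coeff = 2*2 - 4*(-3) = 4 - (-12) = 16
e13 coeff = 2*(-4) - (-2)*(-3) = -8 - 6 = -14
e23 coeff = 4*(-4) - (-2)*2 = -16 - (-4) = -12
uv = 10 + 16*e12 - 14*e13 - 12*e23


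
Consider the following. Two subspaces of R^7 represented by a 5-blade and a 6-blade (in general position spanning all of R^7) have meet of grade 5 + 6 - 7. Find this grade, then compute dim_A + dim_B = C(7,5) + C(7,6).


Meet grade = grade(A) + grade(B) - n
= 5 + 6 - 7 = 4
C(7,5) = 21
C(7,6) = 7
dim_A + dim_B = 21 + 7 = 28


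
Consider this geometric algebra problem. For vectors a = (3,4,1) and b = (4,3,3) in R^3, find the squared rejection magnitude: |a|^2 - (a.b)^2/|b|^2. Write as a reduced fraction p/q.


|a|^2 = 3^2 + 4^2 + 1^2 = 26
|b|^2 = 4^2 + 3^2 + 3^2 = 34
a . b = 3*4 + 4*3 + 1*3 = 27
(a.b)^2 = 27^2 = 729
|rej|^2 = 26 - 729/34
= (884 - 729)/34
= 155/34
In lowest terms: 155/34


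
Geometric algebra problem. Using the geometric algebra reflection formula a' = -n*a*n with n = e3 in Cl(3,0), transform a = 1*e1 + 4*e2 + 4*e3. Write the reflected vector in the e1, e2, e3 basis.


Reflection formula: a' = -n*a*n, with n = e3 (unit vector, n^2 = 1).
For reflection through hyperplane perp to e3:
The component along e3 flips sign, others stay.
a = (1, 4, 4)
a' = (1, 4, -4)
a' = 1*e1 + 4*e2 - 4*e3


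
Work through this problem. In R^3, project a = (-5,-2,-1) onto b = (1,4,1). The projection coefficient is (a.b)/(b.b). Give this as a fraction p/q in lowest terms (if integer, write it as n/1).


Projection coefficient = (a . b) / (b . b)
a . b = (-5)*1 + (-2)*4 + (-1)*1
= -5 + (-8) + (-1) = -14
b . b = 1^2 + 4^2 + 1^2
= 1 + 16 + 1 = 18
Coefficient = -14/18
In lowest terms: -7/9


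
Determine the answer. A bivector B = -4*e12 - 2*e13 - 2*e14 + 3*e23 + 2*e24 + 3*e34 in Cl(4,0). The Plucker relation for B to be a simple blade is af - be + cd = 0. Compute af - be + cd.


Plucker relation: af - be + cd
a*f = (-4)*3 = -12
b*e = (-2)*2 = -4
c*d = (-2)*3 = -6
af - be + cd = -12 - (-4) + (-6)
= -14


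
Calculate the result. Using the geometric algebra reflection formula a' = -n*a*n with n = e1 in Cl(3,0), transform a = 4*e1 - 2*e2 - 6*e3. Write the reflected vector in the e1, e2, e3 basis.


Reflection formula: a' = -n*a*n, with n = e1 (unit vector, n^2 = 1).
For reflection through hyperplane perp to e1:
The component along e1 flips sign, others stay.
a = (4, -2, -6)
a' = (-4, -2, -6)
a' = -4*e1 - 2*e2 - 6*e3


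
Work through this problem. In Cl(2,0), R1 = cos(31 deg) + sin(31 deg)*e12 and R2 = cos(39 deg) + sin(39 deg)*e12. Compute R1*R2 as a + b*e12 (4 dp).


Same-plane rotors commute and their half-angles add:
R1*R2 = cos(a1 + a2) + sin(a1 + a2)*e12.
a1 + a2 = 31 + 39 = 70 deg
cos(70 deg) = 0.3420
sin(70 deg) = 0.9397
R1*R2 = 0.3420 + 0.9397*e12


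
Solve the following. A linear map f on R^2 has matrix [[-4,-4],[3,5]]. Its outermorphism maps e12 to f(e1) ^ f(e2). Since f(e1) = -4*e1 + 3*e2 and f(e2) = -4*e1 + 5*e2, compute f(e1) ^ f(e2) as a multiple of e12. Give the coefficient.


The outermorphism of a linear map f sends e1^e2 to f(e1)^f(e2).
f(e1) = -4*e1 + 3*e2
f(e2) = -4*e1 + 5*e2
f(e1) ^ f(e2) = (-4*e1 + 3*e2) ^ (-4*e1 + 5*e2)
= (-4)*5*e12 + 3*(-4)*e21
= (-20 - (-12))*e12
= -8*e12
Coefficient = -8


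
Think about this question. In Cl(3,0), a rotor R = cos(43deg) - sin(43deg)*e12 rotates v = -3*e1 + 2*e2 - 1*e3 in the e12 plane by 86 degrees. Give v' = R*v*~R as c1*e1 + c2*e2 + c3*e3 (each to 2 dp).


Rotor R = cos(43deg) - sin(43deg)*e12
Rotation angle theta = 2 * 43 = 86 degrees in the e12 plane (e1 -> e2).
The component perpendicular to the plane (e3) is invariant: v'_3 = v3 = -1.00
cos(86deg) = 0.0698, sin(86deg) = 0.9976
v'_1 = v1*cos(theta) - v2*sin(theta) = -3*0.0698 - 2*0.9976 = -2.20
v'_2 = v1*sin(theta) + v2*cos(theta) = -3*0.9976 + 2*0.0698 = -2.85
v' = -2.20*e1 - 2.85*e2 - 1.00*e3


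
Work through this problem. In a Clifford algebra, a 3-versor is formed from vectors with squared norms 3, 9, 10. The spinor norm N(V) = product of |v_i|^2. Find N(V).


Spinor norm N(V) = |v1|^2 * |v2|^2 * ... * |v3|^2
= 3 * 9 * 10
Running product: 3, 27, 270
N(V) = 270


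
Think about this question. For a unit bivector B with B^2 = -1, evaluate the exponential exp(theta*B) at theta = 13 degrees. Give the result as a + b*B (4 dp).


For a unit bivector B with B^2 = -1, the exponential series gives
e^(theta*B) = cos(theta) + sin(theta)*B (the GA analogue of Euler's formula).
theta = 13 degrees = 0.226893 rad
cos(13 deg) = 0.9744
sin(13 deg) = 0.2250
exp(theta*B) = 0.9744 + 0.2250*B


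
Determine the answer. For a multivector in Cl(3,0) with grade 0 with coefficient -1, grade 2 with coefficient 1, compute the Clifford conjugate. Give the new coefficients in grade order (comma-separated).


Clifford conjugate sign for grade k: (-1)^(k(k+1)/2)
Grade 0: (-1)^(0*1/2) = (-1)^0 = 1, coeff -1 -> -1
Grade 2: (-1)^(2*3/2) = (-1)^3 = -1, coeff 1 -> -1
Conjugated coefficients: -1, -1


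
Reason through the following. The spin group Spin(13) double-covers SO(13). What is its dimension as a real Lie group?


Spin(n) double-covers SO(n); both have Lie algebra so(n) of dimension n(n-1)/2.
n = 13
n(n-1) = 13 * 12 = 156
dim Spin(13) = 156/2 = 78


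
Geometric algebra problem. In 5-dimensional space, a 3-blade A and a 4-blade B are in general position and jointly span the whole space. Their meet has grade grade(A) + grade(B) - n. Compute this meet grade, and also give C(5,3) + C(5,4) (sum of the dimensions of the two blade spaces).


Meet grade = grade(A) + grade(B) - n
= 3 + 4 - 5 = 2
C(5,3) = 10
C(5,4) = 5
dim_A + dim_B = 10 + 5 = 15


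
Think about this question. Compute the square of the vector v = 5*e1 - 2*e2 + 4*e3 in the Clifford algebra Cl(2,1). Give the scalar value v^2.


v^2 = sum of c_i^2 * e_i^2
Positive signature terms (e_i^2 = +1): 5^2 + (-2)^2 = 29
Negative signature terms (e_j^2 = -1): 4^2 = 16
v^2 = 29 - 16 = 13


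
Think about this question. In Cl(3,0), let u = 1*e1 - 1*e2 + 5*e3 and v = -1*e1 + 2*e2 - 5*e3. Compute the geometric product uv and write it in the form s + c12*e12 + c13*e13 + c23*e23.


In Cl(3,0): e_i^2 = 1, e_ie_j = -e_je_i for i != j.
Scalar part = u . v = 1*(-1) + (-1)*2 + 5*(-5)
= -1 + (-2) + (-25) = -28
e12 coeff = 1*2 - (-1)*(-1) = 2 - 1 = 1
e13 coeff = 1*(-5) - 5*(-1) = -5 - (-5) = 0
e23 coeff = (-1)*(-5) - 5*2 = 5 - 10 = -5
uv = -28 + 1*e12 + 0*e13 - 5*e23


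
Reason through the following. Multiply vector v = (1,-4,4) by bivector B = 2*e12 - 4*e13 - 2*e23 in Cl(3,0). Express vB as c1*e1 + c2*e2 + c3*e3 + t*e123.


vB has grade-1 (vector) and grade-3 (trivector) parts: vB = (v _| B) + (v ^ B).
Vector part <vB>_1:
  e1: -v2*b12 - v3*b13 = -(-4)*(2) - (4)*(-4) = 24
  e2: v1*b12 - v3*b23 = (1)*(2) - (4)*(-2) = 10
  e3: v1*b13 + v2*b23 = (1)*(-4) + (-4)*(-2) = 4
Trivector part <vB>_3:
  e123: v1*b23 - v2*b13 + v3*b12 = (1)*(-2) - (-4)*(-4) + (4)*(2) = -10
vB = 24*e1 + 10*e2 + 4*e3 - 10*e123


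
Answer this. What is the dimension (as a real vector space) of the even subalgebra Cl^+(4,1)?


Even subalgebra dimension = 2^(n-1)
n = 4 + 1 = 5
2^(5 - 1) = 2^4 = 16
Verification: sum of C(5,k) for even k = 1 + 10 + 5 = 16
Result = 16


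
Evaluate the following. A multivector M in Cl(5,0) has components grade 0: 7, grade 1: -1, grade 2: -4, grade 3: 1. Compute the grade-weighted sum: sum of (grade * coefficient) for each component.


Grade-weighted sum = sum of grade_k * coefficient_k
0*7 = 0
1*(-1) = -1
2*(-4) = -8
3*1 = 3
Total = 0 + (-1) + (-8) + 3 = -6


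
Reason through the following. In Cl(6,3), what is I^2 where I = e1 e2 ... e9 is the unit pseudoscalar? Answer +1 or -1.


The pseudoscalar I = e1...e_n (product of all n generators) of Cl(p,q) satisfies I^2 = (-1)^(q + n(n-1)/2).
p = 6, q = 3, n = p + q = 9
n(n-1)/2 = 9 * 8 / 2 = 36
Exponent = q + n(n-1)/2 = 3 + 36 = 39
I^2 = (-1)^39 = -1


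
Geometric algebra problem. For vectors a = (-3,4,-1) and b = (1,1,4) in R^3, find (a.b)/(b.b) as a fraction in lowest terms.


Projection coefficient = (a . b) / (b . b)
a . b = (-3)*1 + 4*1 + (-1)*4
= -3 + 4 + (-4) = -3
b . b = 1^2 + 1^2 + 4^2
= 1 + 1 + 16 = 18
Coefficient = -3/18
In lowest terms: -1/6


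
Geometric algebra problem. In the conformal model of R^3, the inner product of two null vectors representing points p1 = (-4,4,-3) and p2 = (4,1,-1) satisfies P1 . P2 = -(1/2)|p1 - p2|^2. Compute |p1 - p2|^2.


p1 - p2 = (-8, 3, -2)
|p1 - p2|^2 = (-8)^2 + 3^2 + (-2)^2
= 64 + 9 + 4
= 77


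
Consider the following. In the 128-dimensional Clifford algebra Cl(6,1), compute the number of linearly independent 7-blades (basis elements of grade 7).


Number of grade-k basis blades in Cl(p,q) with n = p + q is C(n, k).
n = 6 + 1 = 7
C(7, 7) = 7! / (7! * 0!)
= 5040 / (5040 * 1)
= 1


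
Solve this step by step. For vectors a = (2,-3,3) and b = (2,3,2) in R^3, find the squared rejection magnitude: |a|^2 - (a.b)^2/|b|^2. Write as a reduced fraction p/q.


|a|^2 = 2^2 + (-3)^2 + 3^2 = 22
|b|^2 = 2^2 + 3^2 + 2^2 = 17
a . b = 2*2 + (-3)*3 + 3*2 = 1
(a.b)^2 = 1^2 = 1
|rej|^2 = 22 - 1/17
= (374 - 1)/17
= 373/17
In lowest terms: 373/17


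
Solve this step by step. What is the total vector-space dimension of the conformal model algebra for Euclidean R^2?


The conformal model of R^2 uses Cl(3,1): the 2 Euclidean generators plus two extra orthogonal generators e+ (e+^2 = +1) and e- (e-^2 = -1), from which the null vectors e0, einf are built.
Number of generators m = 2 + 2 = 4.
dim Cl(p,q) = 2^m = 2^4 = 16


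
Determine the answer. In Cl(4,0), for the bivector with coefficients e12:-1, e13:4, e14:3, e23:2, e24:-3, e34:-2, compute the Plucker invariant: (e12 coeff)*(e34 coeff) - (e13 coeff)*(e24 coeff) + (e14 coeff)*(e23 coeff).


Plucker relation: af - be + cd
a*f = (-1)*(-2) = 2
b*e = 4*(-3) = -12
c*d = 3*2 = 6
af - be + cd = 2 - (-12) + 6
= 20


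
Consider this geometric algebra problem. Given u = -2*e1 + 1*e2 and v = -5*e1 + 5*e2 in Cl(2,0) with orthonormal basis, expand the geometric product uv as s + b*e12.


Expand: (-2*e1 + 1*e2)(-5*e1 + 5*e2)
= (-2)*(-5)*e1e1 + (-2)*5*e1e2 + 1*(-5)*e2e1 + 1*5*e2e2
Using e1^2 = e2^2 = 1, e2e1 = -e1e2:
Scalar part s = (-2)*(-5) + 1*5 = 10 + 5 = 15
Bivector part b = (-2)*5 - 1*(-5) = -10 - (-5) = -5
uv = 15 - 5*e12


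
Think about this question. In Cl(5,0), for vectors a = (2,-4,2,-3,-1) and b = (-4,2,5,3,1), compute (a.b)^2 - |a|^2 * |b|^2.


a . b = 2*(-4) + (-4)*2 + 2*5 + (-3)*3 + (-1)*1
= -8 + (-8) + 10 + (-9) + (-1) = -16
|a|^2 = 2^2 + (-4)^2 + 2^2 + (-3)^2 + (-1)^2 = 34
|b|^2 = (-4)^2 + 2^2 + 5^2 + 3^2 + 1^2 = 55
(a.b)^2 = (-16)^2 = 256
|a|^2 * |b|^2 = 34 * 55 = 1870
Result = 256 - 1870 = -1614


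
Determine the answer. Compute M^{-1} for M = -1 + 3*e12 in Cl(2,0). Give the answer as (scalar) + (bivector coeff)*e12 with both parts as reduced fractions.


M = -1 + 3*e12, where e12^2 = -1.
Since M commutes with its reverse ~M = a - b*e12, M * ~M = a^2 - b^2*e12^2 = a^2 + b^2.
So M^{-1} = ~M / (a^2 + b^2) = (a - b*e12)/(a^2 + b^2).
a^2 + b^2 = 1 + 9 = 10
Scalar part = -1/10 = -1/10
Bivector coeff = -3/10 = -3/10
M^{-1} = -1/10 - 3/10*e12


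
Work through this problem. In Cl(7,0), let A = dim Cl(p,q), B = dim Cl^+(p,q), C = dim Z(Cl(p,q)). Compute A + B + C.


n = 7 + 0 = 7
Total dim = 2^7 = 128
Even subalgebra dim = 2^6 = 64
n is odd, so center dim = 2
Sum = 128 + 64 + 2 = 194


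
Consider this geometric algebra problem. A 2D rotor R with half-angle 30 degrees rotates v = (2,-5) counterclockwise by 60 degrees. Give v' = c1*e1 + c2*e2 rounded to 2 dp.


Rotor R = cos(30deg) - sin(30deg)*e12
Rotation angle theta = 2 * 30 = 60 degrees
v' = R*v*~R rotates v by theta.
cos(60deg) = 0.5000, sin(60deg) = 0.8660
v'_1 = 2*cos(60deg) - (-5)*sin(60deg)
= 2*0.5000 - (-5)*0.8660
= 5.33
v'_2 = 2*sin(60deg) + (-5)*cos(60deg)
= 2*0.8660 + (-5)*0.5000
= -0.77
v' = 5.33*e1 - 0.77*e2


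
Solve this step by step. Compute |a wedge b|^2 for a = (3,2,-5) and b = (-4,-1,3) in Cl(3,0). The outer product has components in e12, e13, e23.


a wedge b = (a1*b2 - a2*b1)*e12 + (a1*b3 - a3*b1)*e13 + (a2*b3 - a3*b2)*e23
e12 coeff: 3*(-1) - 2*(-4) = -3 - (-8) = 5
e13 coeff: 3*3 - (-5)*(-4) = 9 - 20 = -11
e23 coeff: 2*3 - (-5)*(-1) = 6 - 5 = 1
|a wedge b|^2 = 5^2 + (-11)^2 + 1^2
= 25 + 121 + 1
= 147


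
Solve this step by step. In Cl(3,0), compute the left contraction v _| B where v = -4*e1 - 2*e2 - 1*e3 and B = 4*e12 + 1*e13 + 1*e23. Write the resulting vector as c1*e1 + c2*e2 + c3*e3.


Left contraction v _| B = <vB>_1 (grade-1 part of the geometric product vB).
Using e1_|e12 = e2, e2_|e12 = -e1, e1_|e13 = e3, e3_|e13 = -e1, e2_|e23 = e3, e3_|e23 = -e2:
e1 coeff: -v2*b12 - v3*b13 = -(-2)*(4) - (-1)*(1) = 9
e2 coeff: v1*b12 - v3*b23 = (-4)*(4) - (-1)*(1) = -15
e3 coeff: v1*b13 + v2*b23 = (-4)*(1) + (-2)*(1) = -6
v _| B = 9*e1 - 15*e2 - 6*e3


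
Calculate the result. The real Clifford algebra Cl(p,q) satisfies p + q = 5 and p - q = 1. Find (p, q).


We need p + q = 5 and p - q = 1.
Adding: 2p = 5 + 1 = 6, so p = 3.
Then q = 5 - 3 = 2.
(p, q) = (3, 2)


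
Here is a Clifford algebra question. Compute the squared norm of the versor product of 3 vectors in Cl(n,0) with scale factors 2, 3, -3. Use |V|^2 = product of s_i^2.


Each vector v_i has |v_i|^2 = s_i^2
Squared scales: 2^2 = 4, 3^2 = 9, (-3)^2 = 9
|V|^2 = 4 * 9 * 9
= 324


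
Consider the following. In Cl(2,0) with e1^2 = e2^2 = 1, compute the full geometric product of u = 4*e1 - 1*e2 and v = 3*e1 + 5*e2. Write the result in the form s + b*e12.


Expand: (4*e1 - 1*e2)(3*e1 + 5*e2)
= 4*3*e1e1 + 4*5*e1e2 + (-1)*3*e2e1 + (-1)*5*e2e2
Using e1^2 = e2^2 = 1, e2e1 = -e1e2:
Scalar part s = 4*3 + (-1)*5 = 12 + (-5) = 7
Bivector part b = 4*5 - (-1)*3 = 20 - (-3) = 23
uv = 7 + 23*e12


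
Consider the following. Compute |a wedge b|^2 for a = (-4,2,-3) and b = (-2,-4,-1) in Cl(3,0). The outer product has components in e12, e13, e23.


a wedge b = (a1*b2 - a2*b1)*e12 + (a1*b3 - a3*b1)*e13 + (a2*b3 - a3*b2)*e23
e12 coeff: (-4)*(-4) - 2*(-2) = 16 - (-4) = 20
e13 coeff: (-4)*(-1) - (-3)*(-2) = 4 - 6 = -2
e23 coeff: 2*(-1) - (-3)*(-4) = -2 - 12 = -14
|a wedge b|^2 = 20^2 + (-2)^2 + (-14)^2
= 400 + 4 + 196
= 600


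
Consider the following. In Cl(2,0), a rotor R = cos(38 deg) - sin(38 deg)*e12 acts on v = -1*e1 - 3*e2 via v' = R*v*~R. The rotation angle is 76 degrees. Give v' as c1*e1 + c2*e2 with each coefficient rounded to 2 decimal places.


Rotor R = cos(38deg) - sin(38deg)*e12
Rotation angle theta = 2 * 38 = 76 degrees
v' = R*v*~R rotates v by theta.
cos(76deg) = 0.2419, sin(76deg) = 0.9703
v'_1 = -1*cos(76deg) - (-3)*sin(76deg)
= -1*0.2419 - (-3)*0.9703
= 2.67
v'_2 = -1*sin(76deg) + (-3)*cos(76deg)
= -1*0.9703 + (-3)*0.2419
= -1.70
v' = 2.67*e1 - 1.70*e2


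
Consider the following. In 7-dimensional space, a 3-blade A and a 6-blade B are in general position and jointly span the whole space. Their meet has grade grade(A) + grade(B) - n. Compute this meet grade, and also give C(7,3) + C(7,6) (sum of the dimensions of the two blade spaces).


Meet grade = grade(A) + grade(B) - n
= 3 + 6 - 7 = 2
C(7,3) = 35
C(7,6) = 7
dim_A + dim_B = 35 + 7 = 42


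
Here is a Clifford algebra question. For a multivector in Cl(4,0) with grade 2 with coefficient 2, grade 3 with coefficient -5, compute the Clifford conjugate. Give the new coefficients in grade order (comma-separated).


Clifford conjugate sign for grade k: (-1)^(k(k+1)/2)
Grade 2: (-1)^(2*3/2) = (-1)^3 = -1, coeff 2 -> -2
Grade 3: (-1)^(3*4/2) = (-1)^6 = 1, coeff -5 -> -5
Conjugated coefficients: -2, -5


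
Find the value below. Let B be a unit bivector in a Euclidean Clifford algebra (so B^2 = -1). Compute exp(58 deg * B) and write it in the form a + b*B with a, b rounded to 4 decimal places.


For a unit bivector B with B^2 = -1, the exponential series gives
e^(theta*B) = cos(theta) + sin(theta)*B (the GA analogue of Euler's formula).
theta = 58 degrees = 1.012291 rad
cos(58 deg) = 0.5299
sin(58 deg) = 0.8480
exp(theta*B) = 0.5299 + 0.8480*B


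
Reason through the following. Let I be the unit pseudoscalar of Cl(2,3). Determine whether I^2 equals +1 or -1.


The pseudoscalar I = e1...e_n (product of all n generators) of Cl(p,q) satisfies I^2 = (-1)^(q + n(n-1)/2).
p = 2, q = 3, n = p + q = 5
n(n-1)/2 = 5 * 4 / 2 = 10
Exponent = q + n(n-1)/2 = 3 + 10 = 13
I^2 = (-1)^13 = -1


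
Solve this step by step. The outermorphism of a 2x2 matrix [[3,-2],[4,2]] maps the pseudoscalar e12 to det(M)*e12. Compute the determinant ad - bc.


The outermorphism of a linear map f sends e1^e2 to f(e1)^f(e2).
f(e1) = 3*e1 + 4*e2
f(e2) = -2*e1 + 2*e2
f(e1) ^ f(e2) = (3*e1 + 4*e2) ^ (-2*e1 + 2*e2)
= 3*2*e12 + 4*(-2)*e21
= (6 - (-8))*e12
= 14*e12
Coefficient = 14


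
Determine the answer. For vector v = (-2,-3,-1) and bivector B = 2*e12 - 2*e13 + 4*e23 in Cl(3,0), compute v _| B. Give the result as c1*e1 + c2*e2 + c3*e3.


Left contraction v _| B = <vB>_1 (grade-1 part of the geometric product vB).
Using e1_|e12 = e2, e2_|e12 = -e1, e1_|e13 = e3, e3_|e13 = -e1, e2_|e23 = e3, e3_|e23 = -e2:
e1 coeff: -v2*b12 - v3*b13 = -(-3)*(2) - (-1)*(-2) = 4
e2 coeff: v1*b12 - v3*b23 = (-2)*(2) - (-1)*(4) = 0
e3 coeff: v1*b13 + v2*b23 = (-2)*(-2) + (-3)*(4) = -8
v _| B = 4*e1 + 0*e2 - 8*e3


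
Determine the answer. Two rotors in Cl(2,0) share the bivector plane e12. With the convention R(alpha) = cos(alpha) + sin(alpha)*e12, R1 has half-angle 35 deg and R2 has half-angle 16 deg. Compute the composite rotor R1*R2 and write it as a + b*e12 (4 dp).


Same-plane rotors commute and their half-angles add:
R1*R2 = cos(a1 + a2) + sin(a1 + a2)*e12.
a1 + a2 = 35 + 16 = 51 deg
cos(51 deg) = 0.6293
sin(51 deg) = 0.7771
R1*R2 = 0.6293 + 0.7771*e12


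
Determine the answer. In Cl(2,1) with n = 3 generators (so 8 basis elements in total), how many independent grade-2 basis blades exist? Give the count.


Number of grade-k basis blades in Cl(p,q) with n = p + q is C(n, k).
n = 2 + 1 = 3
C(3, 2) = 3! / (2! * 1!)
= 6 / (2 * 1)
= 3


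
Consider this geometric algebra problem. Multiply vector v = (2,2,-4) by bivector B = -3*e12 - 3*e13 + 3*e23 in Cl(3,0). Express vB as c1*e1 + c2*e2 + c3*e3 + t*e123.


vB has grade-1 (vector) and grade-3 (trivector) parts: vB = (v _| B) + (v ^ B).
Vector part <vB>_1:
  e1: -v2*b12 - v3*b13 = -(2)*(-3) - (-4)*(-3) = -6
  e2: v1*b12 - v3*b23 = (2)*(-3) - (-4)*(3) = 6
  e3: v1*b13 + v2*b23 = (2)*(-3) + (2)*(3) = 0
Trivector part <vB>_3:
  e123: v1*b23 - v2*b13 + v3*b12 = (2)*(3) - (2)*(-3) + (-4)*(-3) = 24
vB = -6*e1 + 6*e2 + 0*e3 + 24*e123


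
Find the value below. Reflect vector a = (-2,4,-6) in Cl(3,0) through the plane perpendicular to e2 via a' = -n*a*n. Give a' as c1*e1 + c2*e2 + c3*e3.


Reflection formula: a' = -n*a*n, with n = e2 (unit vector, n^2 = 1).
For reflection through hyperplane perp to e2:
The component along e2 flips sign, others stay.
a = (-2, 4, -6)
a' = (-2, -4, -6)
a' = -2*e1 - 4*e2 - 6*e3


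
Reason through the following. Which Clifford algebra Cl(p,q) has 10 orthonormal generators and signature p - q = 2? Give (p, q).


We need p + q = 10 and p - q = 2.
Adding: 2p = 10 + 2 = 12, so p = 6.
Then q = 10 - 6 = 4.
(p, q) = (6, 4)


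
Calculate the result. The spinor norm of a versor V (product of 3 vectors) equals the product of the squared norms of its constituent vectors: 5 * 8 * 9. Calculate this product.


Spinor norm N(V) = |v1|^2 * |v2|^2 * ... * |v3|^2
= 5 * 8 * 9
Running product: 5, 40, 360
N(V) = 360


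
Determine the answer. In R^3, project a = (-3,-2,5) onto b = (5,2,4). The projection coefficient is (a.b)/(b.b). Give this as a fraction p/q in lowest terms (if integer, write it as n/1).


Projection coefficient = (a . b) / (b . b)
a . b = (-3)*5 + (-2)*2 + 5*4
= -15 + (-4) + 20 = 1
b . b = 5^2 + 2^2 + 4^2
= 25 + 4 + 16 = 45
Coefficient = 1/45
In lowest terms: 1/45
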